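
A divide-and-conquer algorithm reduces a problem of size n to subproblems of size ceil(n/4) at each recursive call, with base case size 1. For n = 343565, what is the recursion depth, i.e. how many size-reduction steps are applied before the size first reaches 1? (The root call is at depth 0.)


Each step divides the size by 4 (rounding up); after k steps the size is ceil(n/4^k), which equals 1 exactly when 4^k >= n.
So the depth is the smallest k with 4^k >= 343565, i.e. ceil(log_4(343565)).
4^9 = 262144 < 343565 <= 1048576 = 4^10
Recursion depth = 10


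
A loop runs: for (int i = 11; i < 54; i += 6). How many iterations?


Loop starts at i = 11, increments by 6, stops when i >= 54.
Number of iterations = ceil((54 - 11) / 6)
= ceil(43 / 6)
= 8


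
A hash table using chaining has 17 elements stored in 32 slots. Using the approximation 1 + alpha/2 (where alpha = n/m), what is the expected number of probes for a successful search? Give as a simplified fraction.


Load factor alpha = n/m = 17/32
Expected probes = 1 + alpha/2 = 1 + 17/(2*32)
= 1 + 17/64
= 64/64 + 17/64
= 81/64


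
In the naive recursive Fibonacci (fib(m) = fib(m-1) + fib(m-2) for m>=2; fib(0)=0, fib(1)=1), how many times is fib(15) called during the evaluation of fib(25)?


Let N(m) = number of times fib(m) is called while evaluating fib(25).
N(25) = 1 (the initial call).
N(24) = 1 (only fib(25) calls it).
For 1 <= m <= 23: fib(m) is called by fib(m+1) and fib(m+2), so
  N(m) = N(m+1) + N(m+2).
fib(0) is called only by fib(2), so N(0) = N(2).
Walk down from m=25:
  N(25)=1, N(24)=1, N(23)=2, N(22)=3, N(21)=5, N(20)=8, N(19)=13, N(18)=21, N(17)=34, N(16)=55, N(15)=89
N(15) = 89


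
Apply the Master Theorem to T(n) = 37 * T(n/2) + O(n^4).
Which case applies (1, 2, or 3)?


The Master Theorem: T(n) = a*T(n/b) + O(n^c)
  a = 37, b = 2, c = 4
log_b(a) = log_2(37) ~ 5.209
Compare b^c with a: 2^4 = 16 < 37, so c < log_b(a).
Since c < log_b(a), Case 1 applies.
T(n) = O(n^(log_2 37)) ~ O(n^5.209)
Master Theorem case = 1


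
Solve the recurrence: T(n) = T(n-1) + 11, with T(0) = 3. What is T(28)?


Unrolling the recurrence:
T(28) = T(27) + 11
       = T(26) + 11 + 11
       = T(25) + 11*3
       ...
       = T(0) + 11*28
       = 3 + 308 = 311


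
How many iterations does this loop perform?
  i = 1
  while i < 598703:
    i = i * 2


The loop variable doubles each iteration:
i = 1 -> 2 -> 4 -> 8 -> 16 -> 32 -> 64 -> 128 -> 256 -> 512 -> 1024 -> 2048 -> 4096 -> 8192 -> 16384 -> 32768 -> 65536 -> 131072 -> 262144 -> 524288 -> 1048576 (stop, 1048576 >= 598703)
Number of doublings = ceil(log2(598703)) = 20


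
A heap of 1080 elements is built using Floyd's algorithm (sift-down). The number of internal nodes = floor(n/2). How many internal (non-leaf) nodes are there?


Leaf nodes occupy roughly half the array.
Sift-down is called for each internal node, starting from the last one.
Internal nodes = floor(n/2) = floor(1080/2) = 540


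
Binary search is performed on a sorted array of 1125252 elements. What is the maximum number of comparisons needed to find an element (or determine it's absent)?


Binary search halves the search space each comparison:
  Step 1: search space = 1125252 -> 562626
  Step 2: search space = 562626 -> 281313
  Step 3: search space = 281313 -> 140656
  Step 4: search space = 140656 -> 70328
  Step 5: search space = 70328 -> 35164
  Step 6: search space = 35164 -> 17582
  Step 7: search space = 17582 -> 8791
  Step 8: search space = 8791 -> 4395
  Step 9: search space = 4395 -> 2197
  Step 10: search space = 2197 -> 1098
  Step 11: search space = 1098 -> 549
  Step 12: search space = 549 -> 274
  Step 13: search space = 274 -> 137
  Step 14: search space = 137 -> 68
  Step 15: search space = 68 -> 34
  Step 16: search space = 34 -> 17
  Step 17: search space = 17 -> 8
  Step 18: search space = 8 -> 4
  Step 19: search space = 4 -> 2
  Step 20: search space = 2 -> 1
  Step 21: search space = 1 (final check)
Maximum comparisons = floor(log2(1125252)) + 1 = 20 + 1 = 21


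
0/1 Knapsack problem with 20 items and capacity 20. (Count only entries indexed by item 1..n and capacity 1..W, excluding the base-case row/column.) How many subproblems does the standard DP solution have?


The DP table is indexed by (item, capacity).
Rows: 20 items
Columns: 20 capacity values (1 to W)
Total subproblems = 20 * 20 = 400


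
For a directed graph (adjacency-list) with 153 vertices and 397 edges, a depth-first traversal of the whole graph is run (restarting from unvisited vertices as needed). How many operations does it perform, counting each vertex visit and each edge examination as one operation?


A full DFS traversal visits each vertex once and examines each edge once.
V = 153
E = 397
Sum = 153 + 397 = 550


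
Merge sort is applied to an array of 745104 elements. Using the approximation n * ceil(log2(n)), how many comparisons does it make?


Merge sort divides the array into halves recursively.
Number of levels = ceil(log2(745104)) = 20
At each level, approximately n = 745104 comparisons are needed for merging.
Total comparisons ~ n * ceil(log2(n)) = 745104 * 20 = 14902080


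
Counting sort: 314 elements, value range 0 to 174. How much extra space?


n = 314 (output array)
k = 175 (count array for 175 distinct values)
Extra space = 314 + 175 = 489


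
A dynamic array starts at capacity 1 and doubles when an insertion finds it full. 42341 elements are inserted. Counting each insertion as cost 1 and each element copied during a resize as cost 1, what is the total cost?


n = 42341
Insertion costs: 42341
Resizes copy 1, 2, 4, ... up to the largest power of 2 that is <= n-1 = 42340, i.e. 32768.
Copy costs = 1 + 2 + 4 + 8 + 16 + 32 + 64 + 128 + 256 + 512 + 1024 + 2048 + 4096 + 8192 + 16384 + 32768 = 65535
Total = 42341 + 65535 = 107876


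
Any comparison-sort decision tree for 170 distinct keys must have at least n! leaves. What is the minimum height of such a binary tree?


A binary decision tree of height h has at most 2^h leaves and needs at least n! of them, so h >= ceil(log2(n!)).
170! is far too large to multiply out, so use Stirling's series:
  ln(n!) ~ n ln n - n + (1/2) ln(2 pi n) + 1/(12n)  (error below 1/(360 n^3), negligible here)
  ln(170) = 5.1357984
  n ln n = 170 * 5.1357984 = 873.0857
  (1/2) ln(2 pi * 170) = (1/2) ln(1068.1415) = 3.4868
  1/(12*170) = 0.0005
  ln(170!) ~ 873.0857 - 170 + 3.4868 + 0.0005 = 706.5730
Convert to base 2: log2(170!) = 706.5730 / ln 2 = 706.5730 / 0.69314718 = 1019.3694
ceil(1019.3694) = 1020


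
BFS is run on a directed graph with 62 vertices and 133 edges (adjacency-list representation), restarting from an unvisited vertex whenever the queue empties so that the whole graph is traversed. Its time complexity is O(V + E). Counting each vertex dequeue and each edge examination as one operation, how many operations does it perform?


A full BFS traversal dequeues each vertex exactly once and examines each directed edge exactly once.
V = 62 (vertex processing cost)
E = 133 (edge examination cost)
Total operations proportional to V + E = 62 + 133 = 195


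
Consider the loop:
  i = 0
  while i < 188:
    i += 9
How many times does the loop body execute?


Starting at i = 0, each iteration adds 9.
Iterations until i >= 188:
  Iteration 1: i = 0 -> i = 9
  Iteration 2: i = 9 -> i = 18
  Iteration 3: i = 18 -> i = 27
  Iteration 4: i = 27 -> i = 36
  Iteration 5: i = 36 -> i = 45
  Iteration 6: i = 45 -> i = 54
  Iteration 7: i = 54 -> i = 63
  Iteration 8: i = 63 -> i = 72
  ... continuing ...
Total iterations = ceil(188/9) = 21


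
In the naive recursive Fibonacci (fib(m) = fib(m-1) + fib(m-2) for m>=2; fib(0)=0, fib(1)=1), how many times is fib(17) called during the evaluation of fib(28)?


Let N(m) = number of times fib(m) is called while evaluating fib(28).
N(28) = 1 (the initial call).
N(27) = 1 (only fib(28) calls it).
For 1 <= m <= 26: fib(m) is called by fib(m+1) and fib(m+2), so
  N(m) = N(m+1) + N(m+2).
fib(0) is called only by fib(2), so N(0) = N(2).
Walk down from m=28:
  N(28)=1, N(27)=1, N(26)=2, N(25)=3, N(24)=5, N(23)=8, N(22)=13, N(21)=21, N(20)=34, N(19)=55, N(18)=89, N(17)=144
N(17) = 144


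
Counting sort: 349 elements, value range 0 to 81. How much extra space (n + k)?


n = 349 (output array)
k = 82 (count array for 82 distinct values)
Extra space = 349 + 82 = 431


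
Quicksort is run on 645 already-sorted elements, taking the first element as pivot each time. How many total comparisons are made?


Sum of comparisons per partition:
644 + 643 + ... + 1 + 0
= 645 * (645 - 1) / 2
= 645 * 644 / 2
= 207690


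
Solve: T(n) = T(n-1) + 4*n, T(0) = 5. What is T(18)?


Expanding the recurrence:
T(18) = T(17) + 4*18
       = T(16) + 4*17 + 4*18
       ...
       = T(0) + 4*(1 + 2 + ... + 18)
       = 5 + 4 * 18*19/2
       = 5 + 4 * 171
       = 5 + 684 = 689


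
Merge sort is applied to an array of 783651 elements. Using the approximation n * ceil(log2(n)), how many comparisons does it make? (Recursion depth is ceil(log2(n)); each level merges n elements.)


Merge sort divides the array into halves recursively.
Number of levels = ceil(log2(783651)) = 20
At each level, approximately n = 783651 comparisons are needed for merging.
Total comparisons ~ n * ceil(log2(n)) = 783651 * 20 = 15673020


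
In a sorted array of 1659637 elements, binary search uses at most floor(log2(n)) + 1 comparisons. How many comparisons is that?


Halving sequence: 1659637 -> 829818 -> 414909 -> 207454 -> 103727 -> 51863 -> 25931 -> 12965 -> 6482 -> 3241 -> 1620 -> 810 -> 405 -> 202 -> 101 -> 50 -> 25 -> 12 -> 6 -> 3 -> 1
Number of halvings = 20
Max comparisons = 20 + 1 = 21


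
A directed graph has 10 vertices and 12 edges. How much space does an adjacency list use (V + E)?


Adjacency list: one list head per vertex + one entry per edge
Vertex heads: 10
Edge entries: 12
Total = 10 + 12 = 22


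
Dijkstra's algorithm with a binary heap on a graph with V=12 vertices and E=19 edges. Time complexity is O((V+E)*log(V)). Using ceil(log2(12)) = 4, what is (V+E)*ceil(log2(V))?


Dijkstra with a binary heap: each vertex is extracted once, each edge may relax once.
Each heap operation costs O(log V).
V + E = 12 + 19 = 31
ceil(log2(12)) = 4 (since 2^3 = 8 < 12 <= 16 = 2^4)
Total heap work = (V+E) * ceil(log2(V)) = 31 * 4 = 124


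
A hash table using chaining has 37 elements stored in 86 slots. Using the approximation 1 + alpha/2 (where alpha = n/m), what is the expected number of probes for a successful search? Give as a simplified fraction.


Load factor alpha = n/m = 37/86
Expected probes = 1 + alpha/2 = 1 + 37/(2*86)
= 1 + 37/172
= 172/172 + 37/172
= 209/172


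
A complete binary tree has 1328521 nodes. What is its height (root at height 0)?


In a complete binary tree, level k holds nodes 2^k .. 2^(k+1)-1 (1-indexed).
Height = floor(log2(n)) = floor(log2(1328521)) = 20
Check: 2^20 = 1048576 <= 1328521 < 2097152 = 2^21


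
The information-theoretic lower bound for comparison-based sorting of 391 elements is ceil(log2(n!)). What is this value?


A binary decision tree of height h has at most 2^h leaves and needs at least n! of them, so h >= ceil(log2(n!)).
391! is far too large to multiply out, so use Stirling's series:
  ln(n!) ~ n ln n - n + (1/2) ln(2 pi n) + 1/(12n)  (error below 1/(360 n^3), negligible here)
  ln(391) = 5.9687076
  n ln n = 391 * 5.9687076 = 2333.7647
  (1/2) ln(2 pi * 391) = (1/2) ln(2456.7255) = 3.9033
  1/(12*391) = 0.0002
  ln(391!) ~ 2333.7647 - 391 + 3.9033 + 0.0002 = 1946.6682
Convert to base 2: log2(391!) = 1946.6682 / ln 2 = 1946.6682 / 0.69314718 = 2808.4486
ceil(2808.4486) = 2809


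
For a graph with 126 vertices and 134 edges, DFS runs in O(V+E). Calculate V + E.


A full DFS traversal visits each vertex once and examines each edge once.
V = 126
E = 134
Sum = 126 + 134 = 260


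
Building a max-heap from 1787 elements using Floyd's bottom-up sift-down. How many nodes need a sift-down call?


In a heap of 1787 elements (0-indexed array):
  Last element index: 1786
  Parent of last element: floor((1786 - 1) / 2) = 892
  Internal nodes: indices 0 to 892
  Count = floor(1787/2) = 893


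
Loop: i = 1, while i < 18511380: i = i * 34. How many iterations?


i multiplies by 34 each step:
i = 1 -> 34 -> 1156 -> 39304 -> 1336336 -> 45435424 (stop)
Iterations = ceil(log_34(18511380)) = 5


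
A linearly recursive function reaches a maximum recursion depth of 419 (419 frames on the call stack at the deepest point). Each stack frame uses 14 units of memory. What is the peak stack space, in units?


Maximum recursion depth = 419 frames
Memory per frame = 14 units
Total stack space = depth * frame_size
= 419 * 14 = 5866


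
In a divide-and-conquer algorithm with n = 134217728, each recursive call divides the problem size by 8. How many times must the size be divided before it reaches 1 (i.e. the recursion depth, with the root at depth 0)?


Number of divisions = log_8(134217728)
Sizes: 134217728 -> 16777216 -> 2097152 -> 262144 -> 32768 -> 4096 -> 512 -> 64 -> 8 -> 1 (9 divisions)
Recursion depth = 9


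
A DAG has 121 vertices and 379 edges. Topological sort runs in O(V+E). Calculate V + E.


V = 121 (vertex processing)
E = 379 (edge processing)
V + E = 121 + 379 = 500


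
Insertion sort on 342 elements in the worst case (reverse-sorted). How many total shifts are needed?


In the worst case (reverse-sorted), each element shifts past all previous:
  Element 1: 1 shifts
  Element 2: 2 shifts
  Element 3: 3 shifts
  Element 4: 4 shifts
  Element 5: 5 shifts
  ...
  Element 341: 341 shifts
Total = 1 + 2 + ... + 341
= 342*(342-1)/2 = 58311


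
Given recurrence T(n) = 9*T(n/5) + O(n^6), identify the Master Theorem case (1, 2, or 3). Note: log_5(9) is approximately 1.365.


Master Theorem parameters: a=9, b=5, c=6
log_b(a) = 1.365
Compare b^c with a: 5^6 = 15625 > 9, so c > log_b(a).
Comparing c=6 vs log_b(a)=1.365:
6 > 1.365 => Case 3
Result: T(n) = O(n^6)
Master Theorem case = 3


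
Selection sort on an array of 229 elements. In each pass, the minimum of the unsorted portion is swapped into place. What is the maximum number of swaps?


Selection sort performs one swap per pass:
  Pass 1: find min in positions 0 to 228, swap with position 0
  Pass 2: find min in positions 1 to 228, swap with position 1
  Pass 3: find min in positions 2 to 228, swap with position 2
  Pass 4: find min in positions 3 to 228, swap with position 3
  Pass 5: find min in positions 4 to 228, swap with position 4
  ... (223 more passes)
Total passes (and swaps) = n - 1 = 229 - 1 = 228


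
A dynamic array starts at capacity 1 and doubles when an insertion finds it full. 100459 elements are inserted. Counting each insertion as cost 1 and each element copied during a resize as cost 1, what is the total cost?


n = 100459
Insertion costs: 100459
Resizes copy 1, 2, 4, ... up to the largest power of 2 that is <= n-1 = 100458, i.e. 65536.
Copy costs = 1 + 2 + 4 + 8 + 16 + 32 + 64 + 128 + 256 + 512 + 1024 + 2048 + 4096 + 8192 + 16384 + 32768 + 65536 = 131071
Total = 100459 + 131071 = 231530


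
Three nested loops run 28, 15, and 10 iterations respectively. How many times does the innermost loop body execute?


Loop 1 (outermost): 28 iterations
Loop 2 (middle): 15 iterations per outer
Loop 3 (innermost): 10 iterations per middle
Total = 28 * 15 * 10 = 4200


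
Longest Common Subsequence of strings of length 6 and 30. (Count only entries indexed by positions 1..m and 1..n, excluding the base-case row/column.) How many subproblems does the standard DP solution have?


DP table indexed by positions in both strings.
First string: 6 positions
Second string: 30 positions
Total = 6 * 30 = 180


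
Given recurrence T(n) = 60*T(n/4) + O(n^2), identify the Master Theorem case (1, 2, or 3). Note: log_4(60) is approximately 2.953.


Master Theorem parameters: a=60, b=4, c=2
log_b(a) = 2.953
Compare b^c with a: 4^2 = 16 < 60, so c < log_b(a).
Comparing c=2 vs log_b(a)=2.953:
2 < 2.953 => Case 1
Result: T(n) = O(n^(log_4 60)) ~ O(n^2.953)
Master Theorem case = 1


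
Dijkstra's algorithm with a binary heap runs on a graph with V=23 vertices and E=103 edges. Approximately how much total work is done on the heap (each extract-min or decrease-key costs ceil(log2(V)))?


Dijkstra with a binary heap: each vertex is extracted once, each edge may relax once.
Each heap operation costs O(log V).
V + E = 23 + 103 = 126
ceil(log2(23)) = 5 (since 2^4 = 16 < 23 <= 32 = 2^5)
Total heap work = (V+E) * ceil(log2(V)) = 126 * 5 = 630


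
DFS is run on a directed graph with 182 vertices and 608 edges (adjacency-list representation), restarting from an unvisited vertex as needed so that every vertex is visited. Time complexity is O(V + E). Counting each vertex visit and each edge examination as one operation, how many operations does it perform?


A full DFS traversal processes each vertex exactly once (push/pop on stack).
Each directed edge is examined once.
V = 182, E = 608
V + E = 790


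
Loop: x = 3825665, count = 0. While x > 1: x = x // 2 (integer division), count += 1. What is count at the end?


The variable x halves each step:
x = 3825665 -> 1912832 -> 956416 -> 478208 -> 239104 -> 119552 -> 59776 -> 29888 -> 14944 -> 7472 -> 3736 -> 1868 -> 934 -> 467 -> 233 -> 116 -> 58 -> 29 -> 14 -> 7 -> 3 -> 1
Number of halvings = floor(log2(3825665)) = 21


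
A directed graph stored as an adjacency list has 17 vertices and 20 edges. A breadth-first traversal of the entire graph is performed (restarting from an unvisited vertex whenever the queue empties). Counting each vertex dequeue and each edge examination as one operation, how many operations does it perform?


A full BFS traversal dequeues each vertex once and examines each edge once.
Vertex visits: 17
Edge visits: 20
V + E = 17 + 20 = 37


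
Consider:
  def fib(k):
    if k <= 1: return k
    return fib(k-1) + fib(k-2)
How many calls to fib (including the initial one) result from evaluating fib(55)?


Let C(m) = total calls to evaluate fib(m). Then C(0)=C(1)=1, and
C(m) = 1 + C(m-1) + C(m-2) for m >= 2.
Build the table (each entry = 1 + previous two):
  C(0) = 1
  C(1) = 1
  C(2) = 1 + 1 + 1 = 3
  C(3) = 1 + 3 + 1 = 5
  C(4) = 1 + 5 + 3 = 9
  C(5) = 1 + 9 + 5 = 15
  C(6) = 1 + 15 + 9 = 25
  C(7) = 1 + 25 + 15 = 41
  C(8) = 1 + 41 + 25 = 67
  C(9) = 1 + 67 + 41 = 109
  C(10) = 1 + 109 + 67 = 177
  C(11) = 1 + 177 + 109 = 287
  C(12) = 1 + 287 + 177 = 465
  C(13) = 1 + 465 + 287 = 753
  C(14) = 1 + 753 + 465 = 1219
  C(15) = 1 + 1219 + 753 = 1973
  C(16) = 1 + 1973 + 1219 = 3193
  C(17) = 1 + 3193 + 1973 = 5167
  C(18) = 1 + 5167 + 3193 = 8361
  C(19) = 1 + 8361 + 5167 = 13529
  C(20) = 1 + 13529 + 8361 = 21891
  C(21) = 1 + 21891 + 13529 = 35421
  C(22) = 1 + 35421 + 21891 = 57313
  C(23) = 1 + 57313 + 35421 = 92735
  C(24) = 1 + 92735 + 57313 = 150049
  C(25) = 1 + 150049 + 92735 = 242785
  C(26) = 1 + 242785 + 150049 = 392835
  C(27) = 1 + 392835 + 242785 = 635621
  C(28) = 1 + 635621 + 392835 = 1028457
  C(29) = 1 + 1028457 + 635621 = 1664079
  C(30) = 1 + 1664079 + 1028457 = 2692537
  C(31) = 1 + 2692537 + 1664079 = 4356617
  C(32) = 1 + 4356617 + 2692537 = 7049155
  C(33) = 1 + 7049155 + 4356617 = 11405773
  C(34) = 1 + 11405773 + 7049155 = 18454929
  C(35) = 1 + 18454929 + 11405773 = 29860703
  C(36) = 1 + 29860703 + 18454929 = 48315633
  C(37) = 1 + 48315633 + 29860703 = 78176337
  C(38) = 1 + 78176337 + 48315633 = 126491971
  C(39) = 1 + 126491971 + 78176337 = 204668309
  C(40) = 1 + 204668309 + 126491971 = 331160281
  C(41) = 1 + 331160281 + 204668309 = 535828591
  C(42) = 1 + 535828591 + 331160281 = 866988873
  C(43) = 1 + 866988873 + 535828591 = 1402817465
  C(44) = 1 + 1402817465 + 866988873 = 2269806339
  C(45) = 1 + 2269806339 + 1402817465 = 3672623805
  C(46) = 1 + 3672623805 + 2269806339 = 5942430145
  C(47) = 1 + 5942430145 + 3672623805 = 9615053951
  C(48) = 1 + 9615053951 + 5942430145 = 15557484097
  C(49) = 1 + 15557484097 + 9615053951 = 25172538049
  C(50) = 1 + 25172538049 + 15557484097 = 40730022147
  C(51) = 1 + 40730022147 + 25172538049 = 65902560197
  C(52) = 1 + 65902560197 + 40730022147 = 106632582345
  C(53) = 1 + 106632582345 + 65902560197 = 172535142543
  C(54) = 1 + 172535142543 + 106632582345 = 279167724889
  C(55) = 1 + 279167724889 + 172535142543 = 451702867433
Total calls for fib(55) = 451702867433


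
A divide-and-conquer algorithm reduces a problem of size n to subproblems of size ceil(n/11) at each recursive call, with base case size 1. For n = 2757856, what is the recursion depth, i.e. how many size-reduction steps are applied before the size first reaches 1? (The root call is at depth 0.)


Each step divides the size by 11 (rounding up); after k steps the size is ceil(n/11^k), which equals 1 exactly when 11^k >= n.
So the depth is the smallest k with 11^k >= 2757856, i.e. ceil(log_11(2757856)).
11^6 = 1771561 < 2757856 <= 19487171 = 11^7
Recursion depth = 7


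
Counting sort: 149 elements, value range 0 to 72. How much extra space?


n = 149 (output array)
k = 73 (count array for 73 distinct values)
Extra space = 149 + 73 = 222


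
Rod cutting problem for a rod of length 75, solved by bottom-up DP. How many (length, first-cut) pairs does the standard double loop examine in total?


For each subproblem length i = 1..75, the inner loop considers i possible first cuts.
Total = 1 + 2 + ... + 75
= 75*(75+1)/2
= 75*76/2 = 2850


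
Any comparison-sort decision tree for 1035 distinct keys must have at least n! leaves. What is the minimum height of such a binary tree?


A binary decision tree of height h has at most 2^h leaves and needs at least n! of them, so h >= ceil(log2(n!)).
1035! is far too large to multiply out, so use Stirling's series:
  ln(n!) ~ n ln n - n + (1/2) ln(2 pi n) + 1/(12n)  (error below 1/(360 n^3), negligible here)
  ln(1035) = 6.9421567
  n ln n = 1035 * 6.9421567 = 7185.1322
  (1/2) ln(2 pi * 1035) = (1/2) ln(6503.0968) = 4.3900
  1/(12*1035) = 0.0001
  ln(1035!) ~ 7185.1322 - 1035 + 4.3900 + 0.0001 = 6154.5223
Convert to base 2: log2(1035!) = 6154.5223 / ln 2 = 6154.5223 / 0.69314718 = 8879.0988
ceil(8879.0988) = 8880


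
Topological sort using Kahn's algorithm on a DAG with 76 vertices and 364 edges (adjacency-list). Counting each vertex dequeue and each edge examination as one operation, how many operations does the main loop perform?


Kahn's algorithm:
  1. Compute in-degrees: O(V + E)
  2. Process queue: each vertex dequeued once (O(V))
     each edge examined once (O(E))
Total = V + E = 76 + 364 = 440


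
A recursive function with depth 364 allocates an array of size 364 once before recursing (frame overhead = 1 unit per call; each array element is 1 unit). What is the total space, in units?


Array allocation: 364 units (allocated once)
Stack frames: 364 deep * 1 per frame = 364 units
Total = 364 + 364 = 728


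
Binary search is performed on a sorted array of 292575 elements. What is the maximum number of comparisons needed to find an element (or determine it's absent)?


Binary search halves the search space each comparison:
  Step 1: search space = 292575 -> 146287
  Step 2: search space = 146287 -> 73143
  Step 3: search space = 73143 -> 36571
  Step 4: search space = 36571 -> 18285
  Step 5: search space = 18285 -> 9142
  Step 6: search space = 9142 -> 4571
  Step 7: search space = 4571 -> 2285
  Step 8: search space = 2285 -> 1142
  Step 9: search space = 1142 -> 571
  Step 10: search space = 571 -> 285
  Step 11: search space = 285 -> 142
  Step 12: search space = 142 -> 71
  Step 13: search space = 71 -> 35
  Step 14: search space = 35 -> 17
  Step 15: search space = 17 -> 8
  Step 16: search space = 8 -> 4
  Step 17: search space = 4 -> 2
  Step 18: search space = 2 -> 1
  Step 19: search space = 1 (final check)
Maximum comparisons = floor(log2(292575)) + 1 = 18 + 1 = 19


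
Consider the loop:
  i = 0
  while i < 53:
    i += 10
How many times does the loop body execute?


Starting at i = 0, each iteration adds 10.
Iterations until i >= 53:
  Iteration 1: i = 0 -> i = 10
  Iteration 2: i = 10 -> i = 20
  Iteration 3: i = 20 -> i = 30
  Iteration 4: i = 30 -> i = 40
  Iteration 5: i = 40 -> i = 50
  Iteration 6: i = 50 -> i = 60
Total iterations = ceil(53/10) = 6


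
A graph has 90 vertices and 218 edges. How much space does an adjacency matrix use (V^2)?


Adjacency matrix: V x V grid of entries
Space = V^2 = 90^2 = 90 * 90 = 8100


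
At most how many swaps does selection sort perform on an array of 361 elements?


Each of the 360 passes places one element in its final position.
Pass 1: swap minimum into position 0
Pass 2: swap minimum of remaining into position 1
...
Pass 360: last two elements, one swap
Maximum swaps = 361 - 1 = 360


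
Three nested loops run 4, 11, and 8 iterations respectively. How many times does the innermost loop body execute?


Loop 1 (outermost): 4 iterations
Loop 2 (middle): 11 iterations per outer
Loop 3 (innermost): 8 iterations per middle
Total = 4 * 11 * 8 = 352


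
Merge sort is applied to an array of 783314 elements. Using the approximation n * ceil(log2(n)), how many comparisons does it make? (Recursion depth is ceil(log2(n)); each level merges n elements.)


Merge sort divides the array into halves recursively.
Number of levels = ceil(log2(783314)) = 20
At each level, approximately n = 783314 comparisons are needed for merging.
Total comparisons ~ n * ceil(log2(n)) = 783314 * 20 = 15666280


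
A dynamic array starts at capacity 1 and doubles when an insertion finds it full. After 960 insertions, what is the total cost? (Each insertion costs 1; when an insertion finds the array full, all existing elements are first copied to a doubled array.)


Insertion cost: 960 (one per element)
Resizes occur just before inserting elements 2, 3, 5, 9, ...
Elements copied at each resize: 1 + 2 + 4 + 8 + 16 + 32 + 64 + 128 + 256 + 512
Sum of copies = 1023 (geometric series: 2^k - 1)
Total = 960 + 1023 = 1983


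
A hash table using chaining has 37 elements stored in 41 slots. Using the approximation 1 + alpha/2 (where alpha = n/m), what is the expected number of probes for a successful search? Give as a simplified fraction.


Load factor alpha = n/m = 37/41
Expected probes = 1 + alpha/2 = 1 + 37/(2*41)
= 1 + 37/82
= 82/82 + 37/82
= 119/82


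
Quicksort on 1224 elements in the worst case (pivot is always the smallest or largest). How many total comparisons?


In the worst case, each partition step picks the worst pivot:
  Partition 1: 1223 comparisons (n-1 elements to compare)
  Partition 2: 1222 comparisons
  Partition 3: 1221 comparisons
  Partition 4: 1220 comparisons
  Partition 5: 1219 comparisons
  ...
  Last partition: 0 comparisons
Total = (n-1) + (n-2) + ... + 1 + 0 = n*(n-1)/2
= 1224*1223/2 = 748476


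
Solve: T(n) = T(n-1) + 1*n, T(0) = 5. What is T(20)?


Expanding the recurrence:
T(20) = T(19) + 1*20
       = T(18) + 1*19 + 1*20
       ...
       = T(0) + 1*(1 + 2 + ... + 20)
       = 5 + 1 * 20*21/2
       = 5 + 1 * 210
       = 5 + 210 = 215


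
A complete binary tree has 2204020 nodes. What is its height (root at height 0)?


In a complete binary tree, level k holds nodes 2^k .. 2^(k+1)-1 (1-indexed).
Height = floor(log2(n)) = floor(log2(2204020)) = 21
Check: 2^21 = 2097152 <= 2204020 < 4194304 = 2^22


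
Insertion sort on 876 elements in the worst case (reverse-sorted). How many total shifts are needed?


In the worst case (reverse-sorted), each element shifts past all previous:
  Element 1: 1 shifts
  Element 2: 2 shifts
  Element 3: 3 shifts
  Element 4: 4 shifts
  Element 5: 5 shifts
  ...
  Element 875: 875 shifts
Total = 1 + 2 + ... + 875
= 876*(876-1)/2 = 383250


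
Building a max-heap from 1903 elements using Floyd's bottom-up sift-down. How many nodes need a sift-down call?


In a heap of 1903 elements (0-indexed array):
  Last element index: 1902
  Parent of last element: floor((1902 - 1) / 2) = 950
  Internal nodes: indices 0 to 950
  Count = floor(1903/2) = 951


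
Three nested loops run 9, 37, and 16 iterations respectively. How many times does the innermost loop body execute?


Loop 1 (outermost): 9 iterations
Loop 2 (middle): 37 iterations per outer
Loop 3 (innermost): 16 iterations per middle
Total = 9 * 37 * 16 = 5328


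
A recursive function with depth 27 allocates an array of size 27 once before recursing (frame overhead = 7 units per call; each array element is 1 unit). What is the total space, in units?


Array allocation: 27 units (allocated once)
Stack frames: 27 deep * 7 per frame = 189 units
Total = 27 + 189 = 216


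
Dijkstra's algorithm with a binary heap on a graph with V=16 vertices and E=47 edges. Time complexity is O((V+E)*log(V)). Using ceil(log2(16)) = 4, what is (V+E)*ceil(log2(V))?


Dijkstra with a binary heap: each vertex is extracted once, each edge may relax once.
Each heap operation costs O(log V).
V + E = 16 + 47 = 63
ceil(log2(16)) = 4 (since 2^3 = 8 < 16 <= 16 = 2^4)
Total heap work = (V+E) * ceil(log2(V)) = 63 * 4 = 252


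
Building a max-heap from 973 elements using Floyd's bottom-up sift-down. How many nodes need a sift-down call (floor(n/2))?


In a heap of 973 elements (0-indexed array):
  Last element index: 972
  Parent of last element: floor((972 - 1) / 2) = 485
  Internal nodes: indices 0 to 485
  Count = floor(973/2) = 486


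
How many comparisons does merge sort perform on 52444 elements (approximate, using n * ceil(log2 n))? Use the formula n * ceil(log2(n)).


Recursion depth: ceil(log2(52444)) = 16
Each recursion level merges n = 52444 elements
Total = 52444 * 16 = 839104


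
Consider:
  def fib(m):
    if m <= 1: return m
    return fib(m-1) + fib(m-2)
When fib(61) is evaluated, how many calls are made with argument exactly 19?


Let N(m) = number of times fib(m) is called while evaluating fib(61).
N(61) = 1 (the initial call).
N(60) = 1 (only fib(61) calls it).
For 1 <= m <= 59: fib(m) is called by fib(m+1) and fib(m+2), so
  N(m) = N(m+1) + N(m+2).
fib(0) is called only by fib(2), so N(0) = N(2).
Walk down from m=61:
  N(61)=1, N(60)=1, N(59)=2, N(58)=3, N(57)=5, N(56)=8, N(55)=13, N(54)=21, N(53)=34, N(52)=55, N(51)=89, N(50)=144, N(49)=233, N(48)=377, N(47)=610, N(46)=987, N(45)=1597, N(44)=2584, N(43)=4181, N(42)=6765, N(41)=10946, N(40)=17711, N(39)=28657, N(38)=46368, N(37)=75025, N(36)=121393, N(35)=196418, N(34)=317811, N(33)=514229, N(32)=832040, N(31)=1346269, N(30)=2178309, N(29)=3524578, N(28)=5702887, N(27)=9227465, N(26)=14930352, N(25)=24157817, N(24)=39088169, N(23)=63245986, N(22)=102334155, N(21)=165580141, N(20)=267914296, N(19)=433494437
N(19) = 433494437


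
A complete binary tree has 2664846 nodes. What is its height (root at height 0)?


In a complete binary tree, level k holds nodes 2^k .. 2^(k+1)-1 (1-indexed).
Height = floor(log2(n)) = floor(log2(2664846)) = 21
Check: 2^21 = 2097152 <= 2664846 < 4194304 = 2^22


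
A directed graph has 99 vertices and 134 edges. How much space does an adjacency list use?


Adjacency list: one list head per vertex + one entry per edge
Vertex heads: 99
Edge entries: 134
Total = 99 + 134 = 233


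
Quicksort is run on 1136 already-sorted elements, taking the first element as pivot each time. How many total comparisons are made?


Sum of comparisons per partition:
1135 + 1134 + ... + 1 + 0
= 1136 * (1136 - 1) / 2
= 1136 * 1135 / 2
= 644680


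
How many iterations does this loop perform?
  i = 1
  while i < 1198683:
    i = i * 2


The loop variable doubles each iteration:
i = 1 -> 2 -> 4 -> 8 -> 16 -> 32 -> 64 -> 128 -> 256 -> 512 -> 1024 -> 2048 -> 4096 -> 8192 -> 16384 -> 32768 -> 65536 -> 131072 -> 262144 -> 524288 -> 1048576 -> 2097152 (stop, 2097152 >= 1198683)
Number of doublings = ceil(log2(1198683)) = 21


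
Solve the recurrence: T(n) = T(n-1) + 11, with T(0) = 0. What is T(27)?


Unrolling the recurrence:
T(27) = T(26) + 11
       = T(25) + 11 + 11
       = T(24) + 11*3
       ...
       = T(0) + 11*27
       = 0 + 297 = 297


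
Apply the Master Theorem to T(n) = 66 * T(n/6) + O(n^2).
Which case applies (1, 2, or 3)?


The Master Theorem: T(n) = a*T(n/b) + O(n^c)
  a = 66, b = 6, c = 2
log_b(a) = log_6(66) ~ 2.338
Compare b^c with a: 6^2 = 36 < 66, so c < log_b(a).
Since c < log_b(a), Case 1 applies.
T(n) = O(n^(log_6 66)) ~ O(n^2.338)
Master Theorem case = 1


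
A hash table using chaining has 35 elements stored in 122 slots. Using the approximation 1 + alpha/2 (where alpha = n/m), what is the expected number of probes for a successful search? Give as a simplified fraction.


Load factor alpha = n/m = 35/122
Expected probes = 1 + alpha/2 = 1 + 35/(2*122)
= 1 + 35/244
= 244/244 + 35/244
= 279/244


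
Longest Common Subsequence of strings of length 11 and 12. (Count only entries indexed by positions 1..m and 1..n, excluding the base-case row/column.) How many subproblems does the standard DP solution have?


DP table indexed by positions in both strings.
First string: 11 positions
Second string: 12 positions
Total = 11 * 12 = 132


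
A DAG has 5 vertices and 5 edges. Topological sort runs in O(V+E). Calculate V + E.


V = 5 (vertex processing)
E = 5 (edge processing)
V + E = 5 + 5 = 10


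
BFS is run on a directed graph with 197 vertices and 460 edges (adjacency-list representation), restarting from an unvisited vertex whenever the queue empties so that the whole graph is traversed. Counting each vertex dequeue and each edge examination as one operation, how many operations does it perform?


A full BFS traversal dequeues each vertex exactly once and examines each directed edge exactly once.
V = 197 (vertex processing cost)
E = 460 (edge examination cost)
Total operations proportional to V + E = 197 + 460 = 657


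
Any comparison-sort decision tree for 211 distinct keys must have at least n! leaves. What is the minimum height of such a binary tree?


A binary decision tree of height h has at most 2^h leaves and needs at least n! of them, so h >= ceil(log2(n!)).
211! is far too large to multiply out, so use Stirling's series:
  ln(n!) ~ n ln n - n + (1/2) ln(2 pi n) + 1/(12n)  (error below 1/(360 n^3), negligible here)
  ln(211) = 5.3518581
  n ln n = 211 * 5.3518581 = 1129.2421
  (1/2) ln(2 pi * 211) = (1/2) ln(1325.7521) = 3.5949
  1/(12*211) = 0.0004
  ln(211!) ~ 1129.2421 - 211 + 3.5949 + 0.0004 = 921.8374
Convert to base 2: log2(211!) = 921.8374 / ln 2 = 921.8374 / 0.69314718 = 1329.9302
ceil(1329.9302) = 1330


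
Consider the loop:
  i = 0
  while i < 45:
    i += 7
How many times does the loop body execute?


Starting at i = 0, each iteration adds 7.
Iterations until i >= 45:
  Iteration 1: i = 0 -> i = 7
  Iteration 2: i = 7 -> i = 14
  Iteration 3: i = 14 -> i = 21
  Iteration 4: i = 21 -> i = 28
  Iteration 5: i = 28 -> i = 35
  Iteration 6: i = 35 -> i = 42
  Iteration 7: i = 42 -> i = 49
Total iterations = ceil(45/7) = 7


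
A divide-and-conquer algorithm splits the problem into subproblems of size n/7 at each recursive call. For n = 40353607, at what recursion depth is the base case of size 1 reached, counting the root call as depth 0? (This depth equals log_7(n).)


At each depth, the problem size is divided by 7:
  Depth 0: problem size = 40353607
  Depth 1: problem size = 5764801
  Depth 2: problem size = 823543
  Depth 3: problem size = 117649
  Depth 4: problem size = 16807
  Depth 5: problem size = 2401
  Depth 6: problem size = 343
  Depth 7: problem size = 49
  Depth 8: problem size = 7
  Depth 9: problem size = 1 (base case)
The base case is reached at depth log_7(40353607) = 9 (the tree has 10 levels counting depth 0, but the depth asked for is 9).
Recursion depth = 9


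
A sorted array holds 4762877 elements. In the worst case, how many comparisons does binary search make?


Halving sequence: 4762877 -> 2381438 -> 1190719 -> 595359 -> 297679 -> 148839 -> 74419 -> 37209 -> 18604 -> 9302 -> 4651 -> 2325 -> 1162 -> 581 -> 290 -> 145 -> 72 -> 36 -> 18 -> 9 -> 4 -> 2 -> 1
Number of halvings = 22
Max comparisons = 22 + 1 = 23


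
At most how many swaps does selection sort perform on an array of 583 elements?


Each of the 582 passes places one element in its final position.
Pass 1: swap minimum into position 0
Pass 2: swap minimum of remaining into position 1
...
Pass 582: last two elements, one swap
Maximum swaps = 583 - 1 = 582


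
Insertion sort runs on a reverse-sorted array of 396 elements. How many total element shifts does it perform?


Sum of shifts = 1 + 2 + 3 + ... + 395
= 396 * 395 / 2
= 156420 / 2
= 78210


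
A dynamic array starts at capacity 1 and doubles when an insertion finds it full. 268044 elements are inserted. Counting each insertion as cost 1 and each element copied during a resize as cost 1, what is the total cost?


n = 268044
Insertion costs: 268044
Resizes copy 1, 2, 4, ... up to the largest power of 2 that is <= n-1 = 268043, i.e. 262144.
Copy costs = 1 + 2 + 4 + 8 + 16 + 32 + 64 + 128 + 256 + 512 + 1024 + 2048 + 4096 + 8192 + 16384 + 32768 + 65536 + 131072 + 262144 = 524287
Total = 268044 + 524287 = 792331


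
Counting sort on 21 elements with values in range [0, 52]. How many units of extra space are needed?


Output array size: 21 (to store sorted result)
Count array size: 53 (one slot per possible value, range 0 to 52)
Total extra space = 21 + 53 = 74


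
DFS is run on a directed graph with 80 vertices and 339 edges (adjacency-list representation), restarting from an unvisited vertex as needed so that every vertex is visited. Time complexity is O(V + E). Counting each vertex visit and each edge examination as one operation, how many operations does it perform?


A full DFS traversal processes each vertex exactly once (push/pop on stack).
Each directed edge is examined once.
V = 80, E = 339
V + E = 419


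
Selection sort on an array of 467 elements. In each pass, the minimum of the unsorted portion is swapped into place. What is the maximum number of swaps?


Selection sort performs one swap per pass:
  Pass 1: find min in positions 0 to 466, swap with position 0
  Pass 2: find min in positions 1 to 466, swap with position 1
  Pass 3: find min in positions 2 to 466, swap with position 2
  Pass 4: find min in positions 3 to 466, swap with position 3
  Pass 5: find min in positions 4 to 466, swap with position 4
  ... (461 more passes)
Total passes (and swaps) = n - 1 = 467 - 1 = 466


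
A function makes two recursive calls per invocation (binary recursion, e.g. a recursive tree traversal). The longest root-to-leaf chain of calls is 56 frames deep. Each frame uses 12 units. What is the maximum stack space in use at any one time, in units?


Binary recursion: the two calls run one after the other, so only one root-to-leaf chain of frames is on the stack at a time.
Maximum depth (longest chain) = 56 frames
Each frame = 12 units
Max stack space = 56 * 12 = 672


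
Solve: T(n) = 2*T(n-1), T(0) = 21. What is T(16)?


Unrolling:
T(16) = 2*T(15) = 2^2*T(14) = ... = 2^16*T(0)
= 2^16 * 21
= 65536 * 21 = 1376256


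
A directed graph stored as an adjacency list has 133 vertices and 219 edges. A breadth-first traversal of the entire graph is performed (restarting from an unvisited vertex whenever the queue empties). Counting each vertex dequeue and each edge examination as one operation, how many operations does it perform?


A full BFS traversal dequeues each vertex once and examines each edge once.
Vertex visits: 133
Edge visits: 219
V + E = 133 + 219 = 352


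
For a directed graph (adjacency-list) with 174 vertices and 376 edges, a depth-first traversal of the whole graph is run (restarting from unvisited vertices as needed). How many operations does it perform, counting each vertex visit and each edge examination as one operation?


A full DFS traversal visits each vertex once and examines each edge once.
V = 174
E = 376
Sum = 174 + 376 = 550
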